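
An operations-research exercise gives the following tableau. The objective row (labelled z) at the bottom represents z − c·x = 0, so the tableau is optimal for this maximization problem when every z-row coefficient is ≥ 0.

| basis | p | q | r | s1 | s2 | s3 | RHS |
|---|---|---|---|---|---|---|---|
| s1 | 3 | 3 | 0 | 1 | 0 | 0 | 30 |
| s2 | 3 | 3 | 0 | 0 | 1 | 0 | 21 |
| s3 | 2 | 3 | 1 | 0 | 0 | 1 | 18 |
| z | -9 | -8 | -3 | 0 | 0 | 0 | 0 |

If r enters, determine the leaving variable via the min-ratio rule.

Column r entries and ratios — s1: 0 ≤ 0, skip; s2: 0 ≤ 0, skip; s3: 18/1 = 18.
Smallest ratio is 18 in the row of s3, so s3 leaves.

s3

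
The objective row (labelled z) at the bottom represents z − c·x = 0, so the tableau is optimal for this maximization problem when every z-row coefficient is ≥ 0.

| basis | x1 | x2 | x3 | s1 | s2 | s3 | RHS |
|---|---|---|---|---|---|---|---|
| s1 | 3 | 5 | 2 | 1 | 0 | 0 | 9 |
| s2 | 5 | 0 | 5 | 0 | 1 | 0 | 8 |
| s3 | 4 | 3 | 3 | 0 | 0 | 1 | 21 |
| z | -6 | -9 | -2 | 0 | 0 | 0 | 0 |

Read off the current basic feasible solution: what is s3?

21

s3 is basic (row 3); its value is the RHS of that row, 21.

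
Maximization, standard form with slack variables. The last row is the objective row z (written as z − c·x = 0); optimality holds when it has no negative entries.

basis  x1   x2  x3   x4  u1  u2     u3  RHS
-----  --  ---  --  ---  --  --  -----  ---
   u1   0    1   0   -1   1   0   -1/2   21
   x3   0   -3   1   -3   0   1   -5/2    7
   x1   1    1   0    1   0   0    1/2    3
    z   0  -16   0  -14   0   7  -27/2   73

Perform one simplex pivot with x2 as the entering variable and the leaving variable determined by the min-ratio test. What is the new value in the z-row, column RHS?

Ratio test on column x2 — row 1: 21/1 = 21; row 2: entry -3 ≤ 0; row 3: 3/1 = 3. Minimum is 3 at row 3 (x1 leaves); pivot element 1.
Divide row 3 by 1; eliminate column x2 from the other rows.
z-row update in column RHS: 73 − (-16)·3 = 121.

121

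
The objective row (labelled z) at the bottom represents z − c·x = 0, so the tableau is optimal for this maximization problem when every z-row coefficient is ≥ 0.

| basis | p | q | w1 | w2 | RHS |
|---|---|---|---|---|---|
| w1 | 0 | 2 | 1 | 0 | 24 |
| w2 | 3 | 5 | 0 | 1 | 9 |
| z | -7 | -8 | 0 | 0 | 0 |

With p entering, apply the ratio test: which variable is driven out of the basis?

Column p entries and ratios — w1: 0 ≤ 0, skip; w2: 9/3 = 3.
Smallest ratio is 3 in the row of w2, so w2 leaves.

w2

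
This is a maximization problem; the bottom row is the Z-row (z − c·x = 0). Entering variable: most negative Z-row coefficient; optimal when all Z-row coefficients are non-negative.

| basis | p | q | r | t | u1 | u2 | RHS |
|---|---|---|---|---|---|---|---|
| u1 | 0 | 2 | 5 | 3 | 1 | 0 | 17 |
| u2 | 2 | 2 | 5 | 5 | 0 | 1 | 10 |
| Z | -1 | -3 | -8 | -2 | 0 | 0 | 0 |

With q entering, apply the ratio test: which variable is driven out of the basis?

u2

Column q entries and ratios — u1: 17/2 = 17/2; u2: 10/2 = 5.
Smallest ratio is 5 in the row of u2, so u2 leaves.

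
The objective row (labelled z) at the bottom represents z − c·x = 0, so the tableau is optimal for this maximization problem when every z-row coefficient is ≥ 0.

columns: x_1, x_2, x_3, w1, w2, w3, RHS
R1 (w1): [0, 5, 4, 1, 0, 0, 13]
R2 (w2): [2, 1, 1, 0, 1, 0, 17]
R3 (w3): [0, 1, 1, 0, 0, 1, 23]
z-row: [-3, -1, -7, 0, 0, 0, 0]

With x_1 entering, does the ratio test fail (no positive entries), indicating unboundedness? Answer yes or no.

no

Column x_1 has positive entries in row(s) 2, so the ratio test bounds it — not unbounded.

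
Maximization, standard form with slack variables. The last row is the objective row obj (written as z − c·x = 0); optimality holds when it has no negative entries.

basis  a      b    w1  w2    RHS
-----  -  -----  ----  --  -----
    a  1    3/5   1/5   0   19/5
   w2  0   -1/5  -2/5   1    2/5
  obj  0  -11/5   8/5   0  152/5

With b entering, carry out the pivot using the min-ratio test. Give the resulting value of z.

133/3

Ratio test on column b — row 1: (19/5)/(3/5) = 19/3; row 2: entry -1/5 ≤ 0. Minimum is 19/3 at row 1 (a leaves); pivot element 3/5.
Pivot on row 1; the obj-row RHS becomes 152/5 − (-11/5)·(19/3) = 133/3.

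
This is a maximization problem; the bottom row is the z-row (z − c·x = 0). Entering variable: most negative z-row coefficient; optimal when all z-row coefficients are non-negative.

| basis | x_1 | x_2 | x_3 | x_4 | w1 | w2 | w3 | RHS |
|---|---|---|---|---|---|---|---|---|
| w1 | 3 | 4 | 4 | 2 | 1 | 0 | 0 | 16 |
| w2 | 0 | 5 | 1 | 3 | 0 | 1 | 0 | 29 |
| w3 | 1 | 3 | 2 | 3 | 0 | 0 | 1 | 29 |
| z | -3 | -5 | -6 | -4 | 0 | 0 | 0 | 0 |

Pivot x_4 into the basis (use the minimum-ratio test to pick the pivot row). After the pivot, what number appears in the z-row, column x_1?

Ratio test on column x_4 — row 1: 16/2 = 8; row 2: 29/3 = 29/3; row 3: 29/3 = 29/3. Minimum is 8 at row 1 (w1 leaves); pivot element 2.
Divide row 1 by 2; eliminate column x_4 from the other rows.
z-row update in column x_1: -3 − (-4)·(3/2) = 3.

3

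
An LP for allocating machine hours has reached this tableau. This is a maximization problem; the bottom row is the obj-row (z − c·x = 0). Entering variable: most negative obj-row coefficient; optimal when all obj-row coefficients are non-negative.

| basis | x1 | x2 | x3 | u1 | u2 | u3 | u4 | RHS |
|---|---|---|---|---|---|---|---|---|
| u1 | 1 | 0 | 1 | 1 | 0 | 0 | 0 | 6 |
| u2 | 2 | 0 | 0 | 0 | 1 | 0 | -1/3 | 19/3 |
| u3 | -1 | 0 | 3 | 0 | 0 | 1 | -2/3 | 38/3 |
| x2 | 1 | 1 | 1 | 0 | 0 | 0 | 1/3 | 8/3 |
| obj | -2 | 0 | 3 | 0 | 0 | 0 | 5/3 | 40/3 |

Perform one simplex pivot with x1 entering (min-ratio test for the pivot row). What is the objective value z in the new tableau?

56/3

Ratio test on column x1 — row 1: 6/1 = 6; row 2: (19/3)/2 = 19/6; row 3: entry -1 ≤ 0; row 4: (8/3)/1 = 8/3. Minimum is 8/3 at row 4 (x2 leaves); pivot element 1.
Pivot on row 4; the obj-row RHS becomes 40/3 − (-2)·(8/3) = 56/3.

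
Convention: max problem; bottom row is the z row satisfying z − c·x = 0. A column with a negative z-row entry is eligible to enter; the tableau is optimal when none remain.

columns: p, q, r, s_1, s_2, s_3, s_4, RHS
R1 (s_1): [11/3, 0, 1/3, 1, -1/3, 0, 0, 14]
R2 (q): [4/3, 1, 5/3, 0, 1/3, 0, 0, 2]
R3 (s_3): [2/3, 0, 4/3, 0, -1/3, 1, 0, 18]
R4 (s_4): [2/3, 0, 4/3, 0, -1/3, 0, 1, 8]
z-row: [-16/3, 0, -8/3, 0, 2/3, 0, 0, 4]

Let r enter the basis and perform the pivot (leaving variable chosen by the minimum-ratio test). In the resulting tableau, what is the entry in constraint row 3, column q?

-4/5

Ratio test on column r — row 1: 14/(1/3) = 42; row 2: 2/(5/3) = 6/5; row 3: 18/(4/3) = 27/2; row 4: 8/(4/3) = 6. Minimum is 6/5 at row 2 (q leaves); pivot element 5/3.
Divide row 2 by 5/3; eliminate column r from the other rows.
Row 3 update in column q: 0 − (4/3)·(3/5) = -4/5.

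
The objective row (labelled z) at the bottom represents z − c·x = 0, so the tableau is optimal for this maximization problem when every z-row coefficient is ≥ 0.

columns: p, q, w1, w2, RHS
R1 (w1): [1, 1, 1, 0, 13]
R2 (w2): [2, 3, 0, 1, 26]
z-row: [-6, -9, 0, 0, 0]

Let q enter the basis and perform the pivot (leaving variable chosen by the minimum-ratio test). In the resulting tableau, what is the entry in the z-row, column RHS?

78

Ratio test on column q — row 1: 13/1 = 13; row 2: 26/3 = 26/3. Minimum is 26/3 at row 2 (w2 leaves); pivot element 3.
Divide row 2 by 3; eliminate column q from the other rows.
z-row update in column RHS: 0 − (-9)·(26/3) = 78.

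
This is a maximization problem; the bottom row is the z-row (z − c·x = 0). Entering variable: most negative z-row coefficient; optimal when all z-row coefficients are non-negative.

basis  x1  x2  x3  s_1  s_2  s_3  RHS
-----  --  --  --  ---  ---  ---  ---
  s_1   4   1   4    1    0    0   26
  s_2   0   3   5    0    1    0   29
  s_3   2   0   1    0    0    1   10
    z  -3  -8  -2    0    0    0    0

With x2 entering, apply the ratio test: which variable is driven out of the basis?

Column x2 entries and ratios — s_1: 26/1 = 26; s_2: 29/3 = 29/3; s_3: 0 ≤ 0, skip.
Smallest ratio is 29/3 in the row of s_2, so s_2 leaves.

s_2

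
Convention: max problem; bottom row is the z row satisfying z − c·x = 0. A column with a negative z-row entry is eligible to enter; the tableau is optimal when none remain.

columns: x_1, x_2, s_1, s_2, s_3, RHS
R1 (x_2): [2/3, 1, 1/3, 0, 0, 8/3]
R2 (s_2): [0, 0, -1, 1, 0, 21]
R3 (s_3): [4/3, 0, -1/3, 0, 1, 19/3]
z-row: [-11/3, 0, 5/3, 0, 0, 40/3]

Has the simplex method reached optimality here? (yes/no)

The z-row has a negative entry -11/3 in column x_1, so it is not optimal.

no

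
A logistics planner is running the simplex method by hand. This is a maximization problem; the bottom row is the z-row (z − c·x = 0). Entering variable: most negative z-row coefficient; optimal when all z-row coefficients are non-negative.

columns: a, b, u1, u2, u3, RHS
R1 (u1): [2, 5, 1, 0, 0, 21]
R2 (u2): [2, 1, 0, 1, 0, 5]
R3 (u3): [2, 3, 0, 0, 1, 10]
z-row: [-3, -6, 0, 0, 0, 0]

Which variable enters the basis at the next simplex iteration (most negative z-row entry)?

Negative z-row entries: a: -3, b: -6.
The most negative is -6 in column b, so b enters.

b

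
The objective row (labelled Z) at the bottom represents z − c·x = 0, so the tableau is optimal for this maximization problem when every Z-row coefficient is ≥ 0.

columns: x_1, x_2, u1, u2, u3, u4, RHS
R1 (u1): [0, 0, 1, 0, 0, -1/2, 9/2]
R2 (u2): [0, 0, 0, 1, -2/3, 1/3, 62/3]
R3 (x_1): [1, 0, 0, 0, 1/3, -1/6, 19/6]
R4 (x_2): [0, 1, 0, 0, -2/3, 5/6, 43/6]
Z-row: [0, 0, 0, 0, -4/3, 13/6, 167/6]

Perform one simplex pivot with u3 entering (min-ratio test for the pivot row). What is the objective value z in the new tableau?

81/2

Ratio test on column u3 — row 1: entry 0 ≤ 0; row 2: entry -2/3 ≤ 0; row 3: (19/6)/(1/3) = 19/2; row 4: entry -2/3 ≤ 0. Minimum is 19/2 at row 3 (x_1 leaves); pivot element 1/3.
Pivot on row 3; the Z-row RHS becomes 167/6 − (-4/3)·(19/2) = 81/2.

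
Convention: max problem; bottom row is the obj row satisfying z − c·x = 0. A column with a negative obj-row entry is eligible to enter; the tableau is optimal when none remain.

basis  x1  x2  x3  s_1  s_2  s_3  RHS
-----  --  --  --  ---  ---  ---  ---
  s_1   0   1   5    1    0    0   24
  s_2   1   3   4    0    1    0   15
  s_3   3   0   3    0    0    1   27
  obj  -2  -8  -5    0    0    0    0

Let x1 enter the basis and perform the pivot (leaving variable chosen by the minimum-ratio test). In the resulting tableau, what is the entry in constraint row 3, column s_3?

Ratio test on column x1 — row 1: entry 0 ≤ 0; row 2: 15/1 = 15; row 3: 27/3 = 9. Minimum is 9 at row 3 (s_3 leaves); pivot element 3.
Divide row 3 by 3; eliminate column x1 from the other rows.
In the new row 3, the s_3 entry is the old entry divided by the pivot: 1/3 = 1/3.

1/3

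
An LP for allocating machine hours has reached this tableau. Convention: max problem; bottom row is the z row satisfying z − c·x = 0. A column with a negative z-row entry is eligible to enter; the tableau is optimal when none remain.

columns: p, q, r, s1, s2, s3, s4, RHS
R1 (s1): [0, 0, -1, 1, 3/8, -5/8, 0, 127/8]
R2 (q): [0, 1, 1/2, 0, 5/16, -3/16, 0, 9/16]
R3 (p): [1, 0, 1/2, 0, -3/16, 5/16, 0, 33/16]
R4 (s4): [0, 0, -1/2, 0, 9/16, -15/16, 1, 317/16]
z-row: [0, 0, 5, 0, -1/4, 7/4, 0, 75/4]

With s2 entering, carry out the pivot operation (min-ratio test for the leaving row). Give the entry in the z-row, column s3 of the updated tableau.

Ratio test on column s2 — row 1: (127/8)/(3/8) = 127/3; row 2: (9/16)/(5/16) = 9/5; row 3: entry -3/16 ≤ 0; row 4: (317/16)/(9/16) = 317/9. Minimum is 9/5 at row 2 (q leaves); pivot element 5/16.
Divide row 2 by 5/16; eliminate column s2 from the other rows.
z-row update in column s3: 7/4 − (-1/4)·(-3/5) = 8/5.

8/5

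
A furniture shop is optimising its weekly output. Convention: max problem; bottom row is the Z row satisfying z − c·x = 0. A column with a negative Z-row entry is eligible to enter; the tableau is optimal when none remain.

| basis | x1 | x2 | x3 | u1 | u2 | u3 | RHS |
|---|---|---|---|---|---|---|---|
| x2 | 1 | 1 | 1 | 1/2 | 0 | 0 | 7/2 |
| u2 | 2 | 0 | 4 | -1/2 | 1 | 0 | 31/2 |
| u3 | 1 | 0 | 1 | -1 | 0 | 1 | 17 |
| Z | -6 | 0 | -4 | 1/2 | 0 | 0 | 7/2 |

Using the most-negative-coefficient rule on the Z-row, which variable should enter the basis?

Negative Z-row entries: x1: -6, x3: -4.
The most negative is -6 in column x1, so x1 enters.

x1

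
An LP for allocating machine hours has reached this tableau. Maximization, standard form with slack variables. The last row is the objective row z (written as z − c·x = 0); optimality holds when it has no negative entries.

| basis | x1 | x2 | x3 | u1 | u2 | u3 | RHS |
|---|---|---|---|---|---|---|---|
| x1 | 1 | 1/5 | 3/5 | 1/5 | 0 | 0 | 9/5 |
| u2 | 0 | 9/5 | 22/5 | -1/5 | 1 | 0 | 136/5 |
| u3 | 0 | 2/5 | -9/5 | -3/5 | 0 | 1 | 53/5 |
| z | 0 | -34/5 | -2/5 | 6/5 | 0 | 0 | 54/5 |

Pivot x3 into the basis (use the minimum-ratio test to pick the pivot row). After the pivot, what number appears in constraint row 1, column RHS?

Ratio test on column x3 — row 1: (9/5)/(3/5) = 3; row 2: (136/5)/(22/5) = 68/11; row 3: entry -9/5 ≤ 0. Minimum is 3 at row 1 (x1 leaves); pivot element 3/5.
Divide row 1 by 3/5; eliminate column x3 from the other rows.
In the new row 1, the RHS entry is the old entry divided by the pivot: (9/5)/(3/5) = 3.

3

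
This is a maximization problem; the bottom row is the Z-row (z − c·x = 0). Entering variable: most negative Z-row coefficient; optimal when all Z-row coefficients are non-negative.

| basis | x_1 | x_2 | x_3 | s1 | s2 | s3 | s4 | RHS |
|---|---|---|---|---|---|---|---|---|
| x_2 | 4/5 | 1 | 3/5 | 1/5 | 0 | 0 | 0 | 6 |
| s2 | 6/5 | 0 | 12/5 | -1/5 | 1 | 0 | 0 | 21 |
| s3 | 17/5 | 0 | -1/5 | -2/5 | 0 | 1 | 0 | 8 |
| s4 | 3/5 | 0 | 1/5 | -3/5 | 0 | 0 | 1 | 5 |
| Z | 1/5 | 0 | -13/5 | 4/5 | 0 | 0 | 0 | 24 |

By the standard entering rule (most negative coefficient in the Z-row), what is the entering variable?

x_3

Negative Z-row entries: x_3: -13/5.
The most negative is -13/5 in column x_3, so x_3 enters.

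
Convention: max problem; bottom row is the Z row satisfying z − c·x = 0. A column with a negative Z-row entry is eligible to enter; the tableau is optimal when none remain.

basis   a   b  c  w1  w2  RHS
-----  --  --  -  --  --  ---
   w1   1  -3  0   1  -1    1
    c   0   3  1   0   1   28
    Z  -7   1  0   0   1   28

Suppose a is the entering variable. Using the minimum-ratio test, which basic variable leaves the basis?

Column a entries and ratios — w1: 1/1 = 1; c: 0 ≤ 0, skip.
Smallest ratio is 1 in the row of w1, so w1 leaves.

w1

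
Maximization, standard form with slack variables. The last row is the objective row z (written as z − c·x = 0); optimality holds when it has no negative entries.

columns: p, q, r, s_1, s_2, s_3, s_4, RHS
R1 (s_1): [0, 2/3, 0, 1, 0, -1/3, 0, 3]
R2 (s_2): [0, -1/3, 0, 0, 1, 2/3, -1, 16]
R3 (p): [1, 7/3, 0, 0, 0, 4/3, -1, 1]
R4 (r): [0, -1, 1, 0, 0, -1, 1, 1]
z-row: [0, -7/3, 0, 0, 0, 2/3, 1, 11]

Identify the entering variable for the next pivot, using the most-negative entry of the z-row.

q

Negative z-row entries: q: -7/3.
The most negative is -7/3 in column q, so q enters.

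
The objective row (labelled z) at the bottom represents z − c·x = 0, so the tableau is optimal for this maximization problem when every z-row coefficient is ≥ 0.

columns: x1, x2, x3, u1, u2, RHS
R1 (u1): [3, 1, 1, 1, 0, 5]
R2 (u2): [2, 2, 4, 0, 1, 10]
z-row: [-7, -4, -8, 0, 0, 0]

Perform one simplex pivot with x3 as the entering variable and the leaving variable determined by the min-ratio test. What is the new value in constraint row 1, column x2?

1/2

Ratio test on column x3 — row 1: 5/1 = 5; row 2: 10/4 = 5/2. Minimum is 5/2 at row 2 (u2 leaves); pivot element 4.
Divide row 2 by 4; eliminate column x3 from the other rows.
Row 1 update in column x2: 1 − 1·(1/2) = 1/2.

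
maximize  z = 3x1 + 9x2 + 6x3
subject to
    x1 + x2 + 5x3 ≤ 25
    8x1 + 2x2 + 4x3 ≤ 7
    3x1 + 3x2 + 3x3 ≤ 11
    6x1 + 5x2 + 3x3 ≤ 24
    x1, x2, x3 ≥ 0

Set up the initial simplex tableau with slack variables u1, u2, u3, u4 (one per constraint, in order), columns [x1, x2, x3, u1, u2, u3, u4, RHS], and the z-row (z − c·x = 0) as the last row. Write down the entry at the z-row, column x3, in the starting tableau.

-6

The z-row carries the negated objective coefficients: the x3 entry is -6.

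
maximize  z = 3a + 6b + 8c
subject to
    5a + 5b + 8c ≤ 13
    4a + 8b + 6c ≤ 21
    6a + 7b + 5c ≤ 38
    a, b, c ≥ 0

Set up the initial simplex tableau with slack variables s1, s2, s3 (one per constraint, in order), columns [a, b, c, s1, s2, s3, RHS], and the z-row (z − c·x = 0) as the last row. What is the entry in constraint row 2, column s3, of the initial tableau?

0

Slack s3 belongs to constraint 3; its column is the unit vector e_3, so the entry in row 2 is 0.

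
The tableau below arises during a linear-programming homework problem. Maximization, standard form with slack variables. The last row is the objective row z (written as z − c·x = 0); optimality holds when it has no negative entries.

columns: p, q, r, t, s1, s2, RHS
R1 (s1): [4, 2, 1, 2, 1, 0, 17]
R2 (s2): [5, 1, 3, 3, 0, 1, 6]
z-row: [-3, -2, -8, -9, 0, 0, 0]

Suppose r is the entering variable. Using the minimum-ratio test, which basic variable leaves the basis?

Column r entries and ratios — s1: 17/1 = 17; s2: 6/3 = 2.
Smallest ratio is 2 in the row of s2, so s2 leaves.

s2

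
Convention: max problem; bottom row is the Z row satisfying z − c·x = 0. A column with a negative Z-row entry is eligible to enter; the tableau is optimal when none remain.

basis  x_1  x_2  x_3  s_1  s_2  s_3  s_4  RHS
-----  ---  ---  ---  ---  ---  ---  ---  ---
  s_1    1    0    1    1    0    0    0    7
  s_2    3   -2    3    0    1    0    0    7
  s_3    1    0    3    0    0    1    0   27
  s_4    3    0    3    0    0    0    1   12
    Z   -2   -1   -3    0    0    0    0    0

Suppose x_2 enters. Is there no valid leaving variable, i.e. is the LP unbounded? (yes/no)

Every constraint-row entry in column x_2 is ≤ 0, so increasing x_2 is unbounded.

yes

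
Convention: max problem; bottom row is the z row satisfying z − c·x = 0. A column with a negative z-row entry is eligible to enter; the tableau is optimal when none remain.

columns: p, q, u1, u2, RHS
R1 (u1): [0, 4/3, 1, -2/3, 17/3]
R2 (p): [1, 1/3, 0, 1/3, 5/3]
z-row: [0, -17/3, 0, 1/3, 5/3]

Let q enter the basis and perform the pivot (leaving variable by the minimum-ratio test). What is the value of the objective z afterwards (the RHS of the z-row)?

Ratio test on column q — row 1: (17/3)/(4/3) = 17/4; row 2: (5/3)/(1/3) = 5. Minimum is 17/4 at row 1 (u1 leaves); pivot element 4/3.
Pivot on row 1; the z-row RHS becomes 5/3 − (-17/3)·(17/4) = 103/4.

103/4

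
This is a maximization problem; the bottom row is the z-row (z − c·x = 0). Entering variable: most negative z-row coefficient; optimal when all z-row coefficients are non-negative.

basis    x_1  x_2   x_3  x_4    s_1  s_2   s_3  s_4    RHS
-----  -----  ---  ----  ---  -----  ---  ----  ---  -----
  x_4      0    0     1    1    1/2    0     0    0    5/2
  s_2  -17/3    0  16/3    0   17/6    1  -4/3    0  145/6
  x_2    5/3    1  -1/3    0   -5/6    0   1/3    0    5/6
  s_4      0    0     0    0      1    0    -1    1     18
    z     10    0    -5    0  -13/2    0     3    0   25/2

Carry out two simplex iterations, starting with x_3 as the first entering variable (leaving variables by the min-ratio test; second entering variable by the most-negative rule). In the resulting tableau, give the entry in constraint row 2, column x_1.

-17/3

Ratio test on column x_3 — row 1: (5/2)/1 = 5/2; row 2: (145/6)/(16/3) = 145/32; row 3: entry -1/3 ≤ 0; row 4: entry 0 ≤ 0. Minimum is 5/2 at row 1 (x_4 leaves); pivot element 1.
Divide row 1 by 1; eliminate column x_3 from the other rows.
Second iteration: most negative z-row entry is -4 in column s_1, so s_1 enters.
Ratio test on column s_1 — row 1: (5/2)/(1/2) = 5; row 2: (65/6)/(1/6) = 65; row 3: entry -2/3 ≤ 0; row 4: 18/1 = 18. Minimum is 5 at row 1 (x_3 leaves); pivot element 1/2.
Divide row 1 by 1/2; eliminate column s_1 from the other rows.
After both pivots, the entry at constraint row 2, column x_1 is -17/3.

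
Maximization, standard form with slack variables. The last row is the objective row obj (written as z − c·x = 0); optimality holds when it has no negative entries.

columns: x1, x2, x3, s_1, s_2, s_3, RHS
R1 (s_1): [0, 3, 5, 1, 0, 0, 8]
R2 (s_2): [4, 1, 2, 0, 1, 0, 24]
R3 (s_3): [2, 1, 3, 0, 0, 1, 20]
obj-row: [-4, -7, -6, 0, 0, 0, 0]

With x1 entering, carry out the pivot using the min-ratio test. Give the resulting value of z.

Ratio test on column x1 — row 1: entry 0 ≤ 0; row 2: 24/4 = 6; row 3: 20/2 = 10. Minimum is 6 at row 2 (s_2 leaves); pivot element 4.
Pivot on row 2; the obj-row RHS becomes 0 − (-4)·6 = 24.

24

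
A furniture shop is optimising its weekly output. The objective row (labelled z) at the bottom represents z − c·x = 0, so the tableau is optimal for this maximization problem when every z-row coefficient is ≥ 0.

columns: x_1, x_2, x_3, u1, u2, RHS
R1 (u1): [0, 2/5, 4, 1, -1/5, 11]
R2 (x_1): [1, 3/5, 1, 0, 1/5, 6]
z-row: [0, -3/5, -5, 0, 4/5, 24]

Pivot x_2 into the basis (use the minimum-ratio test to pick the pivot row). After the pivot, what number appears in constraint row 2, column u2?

1/3

Ratio test on column x_2 — row 1: 11/(2/5) = 55/2; row 2: 6/(3/5) = 10. Minimum is 10 at row 2 (x_1 leaves); pivot element 3/5.
Divide row 2 by 3/5; eliminate column x_2 from the other rows.
In the new row 2, the u2 entry is the old entry divided by the pivot: (1/5)/(3/5) = 1/3.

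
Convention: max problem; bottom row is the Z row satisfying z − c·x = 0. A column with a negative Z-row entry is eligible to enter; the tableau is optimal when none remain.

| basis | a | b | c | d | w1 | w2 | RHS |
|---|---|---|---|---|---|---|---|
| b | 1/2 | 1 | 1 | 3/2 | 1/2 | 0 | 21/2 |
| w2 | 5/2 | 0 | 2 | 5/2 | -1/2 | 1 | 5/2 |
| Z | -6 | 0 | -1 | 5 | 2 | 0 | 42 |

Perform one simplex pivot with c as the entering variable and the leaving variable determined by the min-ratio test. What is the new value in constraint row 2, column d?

5/4

Ratio test on column c — row 1: (21/2)/1 = 21/2; row 2: (5/2)/2 = 5/4. Minimum is 5/4 at row 2 (w2 leaves); pivot element 2.
Divide row 2 by 2; eliminate column c from the other rows.
In the new row 2, the d entry is the old entry divided by the pivot: (5/2)/2 = 5/4.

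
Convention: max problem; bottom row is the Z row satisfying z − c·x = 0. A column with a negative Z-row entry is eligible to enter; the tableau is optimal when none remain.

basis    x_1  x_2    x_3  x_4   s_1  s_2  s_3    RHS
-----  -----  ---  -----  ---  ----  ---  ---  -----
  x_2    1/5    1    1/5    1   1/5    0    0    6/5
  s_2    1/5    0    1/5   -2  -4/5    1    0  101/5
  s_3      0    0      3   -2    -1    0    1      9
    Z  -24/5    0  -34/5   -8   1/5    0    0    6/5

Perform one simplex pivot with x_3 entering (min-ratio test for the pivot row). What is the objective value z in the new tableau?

108/5

Ratio test on column x_3 — row 1: (6/5)/(1/5) = 6; row 2: (101/5)/(1/5) = 101; row 3: 9/3 = 3. Minimum is 3 at row 3 (s_3 leaves); pivot element 3.
Pivot on row 3; the Z-row RHS becomes 6/5 − (-34/5)·3 = 108/5.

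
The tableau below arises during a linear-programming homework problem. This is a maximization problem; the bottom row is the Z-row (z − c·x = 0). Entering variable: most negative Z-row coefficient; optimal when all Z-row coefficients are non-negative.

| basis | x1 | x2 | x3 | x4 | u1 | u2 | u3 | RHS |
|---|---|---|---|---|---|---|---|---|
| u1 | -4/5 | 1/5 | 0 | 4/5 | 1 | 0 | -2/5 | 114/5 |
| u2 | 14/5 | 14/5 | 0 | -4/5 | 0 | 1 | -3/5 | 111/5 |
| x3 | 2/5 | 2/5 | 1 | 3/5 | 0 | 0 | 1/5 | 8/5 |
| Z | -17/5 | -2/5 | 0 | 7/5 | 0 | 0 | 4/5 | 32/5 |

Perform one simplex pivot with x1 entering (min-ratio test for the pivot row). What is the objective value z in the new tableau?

Ratio test on column x1 — row 1: entry -4/5 ≤ 0; row 2: (111/5)/(14/5) = 111/14; row 3: (8/5)/(2/5) = 4. Minimum is 4 at row 3 (x3 leaves); pivot element 2/5.
Pivot on row 3; the Z-row RHS becomes 32/5 − (-17/5)·4 = 20.

20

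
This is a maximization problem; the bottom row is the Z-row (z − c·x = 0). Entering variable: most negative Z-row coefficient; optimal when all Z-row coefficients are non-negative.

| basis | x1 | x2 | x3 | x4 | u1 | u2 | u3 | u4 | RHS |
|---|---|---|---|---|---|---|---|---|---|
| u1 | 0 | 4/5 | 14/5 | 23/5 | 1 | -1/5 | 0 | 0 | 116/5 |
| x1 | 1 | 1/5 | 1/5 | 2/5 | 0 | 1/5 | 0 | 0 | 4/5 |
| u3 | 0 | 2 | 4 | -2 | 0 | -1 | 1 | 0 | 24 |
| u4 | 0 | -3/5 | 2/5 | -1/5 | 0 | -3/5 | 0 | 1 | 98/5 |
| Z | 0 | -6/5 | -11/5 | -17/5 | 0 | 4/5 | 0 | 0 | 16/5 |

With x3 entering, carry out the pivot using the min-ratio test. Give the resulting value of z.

Ratio test on column x3 — row 1: (116/5)/(14/5) = 58/7; row 2: (4/5)/(1/5) = 4; row 3: 24/4 = 6; row 4: (98/5)/(2/5) = 49. Minimum is 4 at row 2 (x1 leaves); pivot element 1/5.
Pivot on row 2; the Z-row RHS becomes 16/5 − (-11/5)·4 = 12.

12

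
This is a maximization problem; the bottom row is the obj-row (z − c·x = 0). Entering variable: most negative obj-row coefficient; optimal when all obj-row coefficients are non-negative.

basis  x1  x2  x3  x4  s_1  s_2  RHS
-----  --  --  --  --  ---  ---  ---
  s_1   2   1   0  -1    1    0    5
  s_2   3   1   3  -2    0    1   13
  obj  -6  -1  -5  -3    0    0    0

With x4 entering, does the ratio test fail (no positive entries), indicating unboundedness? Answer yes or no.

yes

Every constraint-row entry in column x4 is ≤ 0, so increasing x4 is unbounded.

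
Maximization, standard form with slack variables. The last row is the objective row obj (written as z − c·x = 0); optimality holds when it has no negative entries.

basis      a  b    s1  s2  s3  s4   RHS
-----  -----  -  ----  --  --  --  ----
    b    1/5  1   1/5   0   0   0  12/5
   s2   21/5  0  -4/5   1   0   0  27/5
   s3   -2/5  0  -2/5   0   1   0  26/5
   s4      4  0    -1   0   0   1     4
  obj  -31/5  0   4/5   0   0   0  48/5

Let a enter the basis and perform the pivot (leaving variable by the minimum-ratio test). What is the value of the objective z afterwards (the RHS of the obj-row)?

Ratio test on column a — row 1: (12/5)/(1/5) = 12; row 2: (27/5)/(21/5) = 9/7; row 3: entry -2/5 ≤ 0; row 4: 4/4 = 1. Minimum is 1 at row 4 (s4 leaves); pivot element 4.
Pivot on row 4; the obj-row RHS becomes 48/5 − (-31/5)·1 = 79/5.

79/5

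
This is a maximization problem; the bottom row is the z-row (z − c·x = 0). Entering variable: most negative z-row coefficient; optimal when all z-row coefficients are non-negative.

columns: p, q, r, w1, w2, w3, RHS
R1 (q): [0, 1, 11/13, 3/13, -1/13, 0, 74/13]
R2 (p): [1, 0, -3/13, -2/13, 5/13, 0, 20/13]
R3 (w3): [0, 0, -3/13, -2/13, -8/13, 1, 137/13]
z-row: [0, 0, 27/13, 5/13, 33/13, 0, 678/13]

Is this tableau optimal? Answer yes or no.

Every z-row coefficient is ≥ 0, so the tableau is optimal.

yes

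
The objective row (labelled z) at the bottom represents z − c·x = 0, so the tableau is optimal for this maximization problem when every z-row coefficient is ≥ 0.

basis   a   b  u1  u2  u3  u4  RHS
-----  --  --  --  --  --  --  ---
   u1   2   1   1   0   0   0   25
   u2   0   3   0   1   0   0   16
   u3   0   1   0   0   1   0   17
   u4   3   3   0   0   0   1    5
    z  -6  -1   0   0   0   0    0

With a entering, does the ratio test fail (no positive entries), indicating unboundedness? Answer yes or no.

Column a has positive entries in row(s) 1, 4, so the ratio test bounds it — not unbounded.

no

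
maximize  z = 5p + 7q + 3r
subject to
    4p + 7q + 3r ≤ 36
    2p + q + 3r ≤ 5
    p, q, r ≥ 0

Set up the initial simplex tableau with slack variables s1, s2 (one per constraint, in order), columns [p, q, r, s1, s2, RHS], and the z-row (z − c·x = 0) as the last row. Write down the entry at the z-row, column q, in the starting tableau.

-7

The z-row carries the negated objective coefficients: the q entry is -7.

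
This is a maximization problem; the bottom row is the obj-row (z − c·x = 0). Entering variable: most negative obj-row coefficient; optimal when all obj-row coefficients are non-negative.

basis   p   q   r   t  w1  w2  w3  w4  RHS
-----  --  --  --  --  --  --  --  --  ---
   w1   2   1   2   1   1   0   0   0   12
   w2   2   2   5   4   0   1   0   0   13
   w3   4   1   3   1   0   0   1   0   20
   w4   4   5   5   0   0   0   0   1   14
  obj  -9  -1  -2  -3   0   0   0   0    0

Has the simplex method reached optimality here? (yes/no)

The obj-row has a negative entry -9 in column p, so it is not optimal.

no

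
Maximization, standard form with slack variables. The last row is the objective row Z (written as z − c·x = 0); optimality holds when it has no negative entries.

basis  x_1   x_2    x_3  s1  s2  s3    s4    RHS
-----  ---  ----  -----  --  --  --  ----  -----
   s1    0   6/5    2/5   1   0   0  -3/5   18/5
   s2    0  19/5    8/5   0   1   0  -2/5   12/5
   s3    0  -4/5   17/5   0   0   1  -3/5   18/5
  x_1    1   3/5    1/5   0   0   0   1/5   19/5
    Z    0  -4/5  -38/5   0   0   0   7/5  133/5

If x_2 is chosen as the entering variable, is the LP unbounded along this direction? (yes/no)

Column x_2 has positive entries in row(s) 1, 2, 4, so the ratio test bounds it — not unbounded.

no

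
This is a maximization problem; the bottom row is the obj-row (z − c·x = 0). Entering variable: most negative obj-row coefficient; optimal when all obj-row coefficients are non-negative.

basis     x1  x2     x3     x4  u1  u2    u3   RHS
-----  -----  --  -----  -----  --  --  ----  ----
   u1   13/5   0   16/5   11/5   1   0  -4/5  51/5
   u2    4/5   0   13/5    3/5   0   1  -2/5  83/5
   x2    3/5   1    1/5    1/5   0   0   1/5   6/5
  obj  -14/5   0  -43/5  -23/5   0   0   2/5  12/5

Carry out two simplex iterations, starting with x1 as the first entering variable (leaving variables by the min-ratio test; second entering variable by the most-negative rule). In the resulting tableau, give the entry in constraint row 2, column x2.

3

Ratio test on column x1 — row 1: (51/5)/(13/5) = 51/13; row 2: (83/5)/(4/5) = 83/4; row 3: (6/5)/(3/5) = 2. Minimum is 2 at row 3 (x2 leaves); pivot element 3/5.
Divide row 3 by 3/5; eliminate column x1 from the other rows.
Second iteration: most negative obj-row entry is -23/3 in column x3, so x3 enters.
Ratio test on column x3 — row 1: 5/(7/3) = 15/7; row 2: 15/(7/3) = 45/7; row 3: 2/(1/3) = 6. Minimum is 15/7 at row 1 (u1 leaves); pivot element 7/3.
Divide row 1 by 7/3; eliminate column x3 from the other rows.
After both pivots, the entry at constraint row 2, column x2 is 3.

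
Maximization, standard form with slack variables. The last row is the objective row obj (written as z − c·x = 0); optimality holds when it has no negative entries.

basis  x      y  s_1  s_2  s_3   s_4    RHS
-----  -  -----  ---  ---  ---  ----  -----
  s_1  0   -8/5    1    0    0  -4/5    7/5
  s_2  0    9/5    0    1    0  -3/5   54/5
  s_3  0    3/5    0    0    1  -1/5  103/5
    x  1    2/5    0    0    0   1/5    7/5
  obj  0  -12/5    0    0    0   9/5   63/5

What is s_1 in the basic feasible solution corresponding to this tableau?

s_1 is basic (row 1); its value is the RHS of that row, 7/5.

7/5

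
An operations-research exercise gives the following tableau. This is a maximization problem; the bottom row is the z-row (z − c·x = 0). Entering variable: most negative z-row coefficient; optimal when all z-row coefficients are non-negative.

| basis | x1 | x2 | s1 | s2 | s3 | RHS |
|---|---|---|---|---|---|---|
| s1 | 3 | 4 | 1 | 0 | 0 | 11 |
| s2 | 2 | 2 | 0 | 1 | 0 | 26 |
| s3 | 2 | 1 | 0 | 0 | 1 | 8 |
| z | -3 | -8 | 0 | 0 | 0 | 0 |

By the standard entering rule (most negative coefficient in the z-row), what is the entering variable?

Negative z-row entries: x1: -3, x2: -8.
The most negative is -8 in column x2, so x2 enters.

x2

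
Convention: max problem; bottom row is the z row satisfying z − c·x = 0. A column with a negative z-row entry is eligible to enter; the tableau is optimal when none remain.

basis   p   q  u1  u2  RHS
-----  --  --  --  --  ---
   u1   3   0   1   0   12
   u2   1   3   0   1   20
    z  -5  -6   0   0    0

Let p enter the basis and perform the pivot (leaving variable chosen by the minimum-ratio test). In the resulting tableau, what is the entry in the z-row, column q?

Ratio test on column p — row 1: 12/3 = 4; row 2: 20/1 = 20. Minimum is 4 at row 1 (u1 leaves); pivot element 3.
Divide row 1 by 3; eliminate column p from the other rows.
z-row update in column q: -6 − (-5)·0 = -6.

-6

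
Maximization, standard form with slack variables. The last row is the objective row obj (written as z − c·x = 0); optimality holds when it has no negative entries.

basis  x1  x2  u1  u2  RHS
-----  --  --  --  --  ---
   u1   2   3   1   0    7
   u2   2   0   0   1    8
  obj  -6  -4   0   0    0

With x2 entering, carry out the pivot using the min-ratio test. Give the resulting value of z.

Ratio test on column x2 — row 1: 7/3 = 7/3; row 2: entry 0 ≤ 0. Minimum is 7/3 at row 1 (u1 leaves); pivot element 3.
Pivot on row 1; the obj-row RHS becomes 0 − (-4)·(7/3) = 28/3.

28/3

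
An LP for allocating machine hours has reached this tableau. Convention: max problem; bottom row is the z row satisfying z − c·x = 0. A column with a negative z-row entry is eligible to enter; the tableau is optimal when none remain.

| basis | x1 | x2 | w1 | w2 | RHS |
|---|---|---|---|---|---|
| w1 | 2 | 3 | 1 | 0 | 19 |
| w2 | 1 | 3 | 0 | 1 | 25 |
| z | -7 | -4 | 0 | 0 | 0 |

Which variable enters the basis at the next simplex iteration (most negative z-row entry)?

Negative z-row entries: x1: -7, x2: -4.
The most negative is -7 in column x1, so x1 enters.

x1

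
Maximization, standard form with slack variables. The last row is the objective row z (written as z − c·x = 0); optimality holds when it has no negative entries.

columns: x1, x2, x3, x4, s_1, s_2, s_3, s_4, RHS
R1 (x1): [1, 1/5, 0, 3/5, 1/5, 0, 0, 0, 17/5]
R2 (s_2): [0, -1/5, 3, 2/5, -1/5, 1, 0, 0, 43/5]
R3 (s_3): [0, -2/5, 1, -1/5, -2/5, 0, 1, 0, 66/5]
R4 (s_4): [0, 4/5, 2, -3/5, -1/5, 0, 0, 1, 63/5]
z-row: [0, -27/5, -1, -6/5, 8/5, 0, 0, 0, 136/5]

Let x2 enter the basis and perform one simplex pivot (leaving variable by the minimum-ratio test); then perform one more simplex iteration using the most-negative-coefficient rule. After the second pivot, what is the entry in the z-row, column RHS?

Ratio test on column x2 — row 1: (17/5)/(1/5) = 17; row 2: entry -1/5 ≤ 0; row 3: entry -2/5 ≤ 0; row 4: (63/5)/(4/5) = 63/4. Minimum is 63/4 at row 4 (s_4 leaves); pivot element 4/5.
Divide row 4 by 4/5; eliminate column x2 from the other rows.
Second iteration: most negative z-row entry is -21/4 in column x4, so x4 enters.
Ratio test on column x4 — row 1: (1/4)/(3/4) = 1/3; row 2: (47/4)/(1/4) = 47; row 3: entry -1/2 ≤ 0; row 4: entry -3/4 ≤ 0. Minimum is 1/3 at row 1 (x1 leaves); pivot element 3/4.
Divide row 1 by 3/4; eliminate column x4 from the other rows.
After both pivots, the entry at the z-row, column RHS is 114.

114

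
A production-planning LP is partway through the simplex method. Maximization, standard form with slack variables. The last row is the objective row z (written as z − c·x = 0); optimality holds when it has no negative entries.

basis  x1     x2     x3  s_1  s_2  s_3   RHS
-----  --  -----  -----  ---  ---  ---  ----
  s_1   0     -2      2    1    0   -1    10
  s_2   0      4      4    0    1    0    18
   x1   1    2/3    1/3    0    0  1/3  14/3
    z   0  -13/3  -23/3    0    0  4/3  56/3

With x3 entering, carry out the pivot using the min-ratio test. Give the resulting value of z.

319/6

Ratio test on column x3 — row 1: 10/2 = 5; row 2: 18/4 = 9/2; row 3: (14/3)/(1/3) = 14. Minimum is 9/2 at row 2 (s_2 leaves); pivot element 4.
Pivot on row 2; the z-row RHS becomes 56/3 − (-23/3)·(9/2) = 319/6.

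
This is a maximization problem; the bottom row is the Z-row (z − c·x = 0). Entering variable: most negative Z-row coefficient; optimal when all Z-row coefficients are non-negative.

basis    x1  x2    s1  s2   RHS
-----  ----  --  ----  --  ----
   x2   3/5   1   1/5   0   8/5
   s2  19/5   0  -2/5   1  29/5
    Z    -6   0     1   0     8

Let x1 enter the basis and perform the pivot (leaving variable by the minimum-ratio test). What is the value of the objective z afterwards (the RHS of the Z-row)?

Ratio test on column x1 — row 1: (8/5)/(3/5) = 8/3; row 2: (29/5)/(19/5) = 29/19. Minimum is 29/19 at row 2 (s2 leaves); pivot element 19/5.
Pivot on row 2; the Z-row RHS becomes 8 − (-6)·(29/19) = 326/19.

326/19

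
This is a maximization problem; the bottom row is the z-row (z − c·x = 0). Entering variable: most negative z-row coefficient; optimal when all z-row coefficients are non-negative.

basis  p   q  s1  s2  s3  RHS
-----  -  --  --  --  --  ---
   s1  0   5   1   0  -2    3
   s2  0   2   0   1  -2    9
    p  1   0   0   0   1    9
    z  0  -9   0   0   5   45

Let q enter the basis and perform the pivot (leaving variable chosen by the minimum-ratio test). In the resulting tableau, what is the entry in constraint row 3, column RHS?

Ratio test on column q — row 1: 3/5 = 3/5; row 2: 9/2 = 9/2; row 3: entry 0 ≤ 0. Minimum is 3/5 at row 1 (s1 leaves); pivot element 5.
Divide row 1 by 5; eliminate column q from the other rows.
Row 3 update in column RHS: 9 − 0·(3/5) = 9.

9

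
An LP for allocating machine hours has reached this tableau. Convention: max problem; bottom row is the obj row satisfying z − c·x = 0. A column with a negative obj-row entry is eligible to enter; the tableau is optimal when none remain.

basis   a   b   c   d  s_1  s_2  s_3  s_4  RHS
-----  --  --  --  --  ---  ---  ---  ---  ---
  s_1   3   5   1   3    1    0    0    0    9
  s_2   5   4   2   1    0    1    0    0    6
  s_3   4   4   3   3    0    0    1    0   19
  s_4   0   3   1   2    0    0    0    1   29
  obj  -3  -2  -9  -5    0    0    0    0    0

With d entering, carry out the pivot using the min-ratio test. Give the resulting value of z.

Ratio test on column d — row 1: 9/3 = 3; row 2: 6/1 = 6; row 3: 19/3 = 19/3; row 4: 29/2 = 29/2. Minimum is 3 at row 1 (s_1 leaves); pivot element 3.
Pivot on row 1; the obj-row RHS becomes 0 − (-5)·3 = 15.

15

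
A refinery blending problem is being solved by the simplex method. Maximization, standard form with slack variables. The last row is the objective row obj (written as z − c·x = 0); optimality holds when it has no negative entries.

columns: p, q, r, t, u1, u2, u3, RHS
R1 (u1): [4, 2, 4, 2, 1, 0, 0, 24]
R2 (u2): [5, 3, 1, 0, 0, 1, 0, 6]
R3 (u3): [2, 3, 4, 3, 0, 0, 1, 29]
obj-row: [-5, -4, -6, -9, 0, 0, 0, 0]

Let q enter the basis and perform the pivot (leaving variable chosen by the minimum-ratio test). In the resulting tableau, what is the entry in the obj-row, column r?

-14/3

Ratio test on column q — row 1: 24/2 = 12; row 2: 6/3 = 2; row 3: 29/3 = 29/3. Minimum is 2 at row 2 (u2 leaves); pivot element 3.
Divide row 2 by 3; eliminate column q from the other rows.
obj-row update in column r: -6 − (-4)·(1/3) = -14/3.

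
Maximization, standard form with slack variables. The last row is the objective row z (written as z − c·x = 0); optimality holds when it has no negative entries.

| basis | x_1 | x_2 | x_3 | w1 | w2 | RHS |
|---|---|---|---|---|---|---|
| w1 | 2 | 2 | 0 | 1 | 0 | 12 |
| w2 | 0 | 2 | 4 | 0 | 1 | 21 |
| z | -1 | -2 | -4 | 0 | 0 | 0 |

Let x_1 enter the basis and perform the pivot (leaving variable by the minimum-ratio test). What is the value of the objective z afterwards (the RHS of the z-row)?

Ratio test on column x_1 — row 1: 12/2 = 6; row 2: entry 0 ≤ 0. Minimum is 6 at row 1 (w1 leaves); pivot element 2.
Pivot on row 1; the z-row RHS becomes 0 − (-1)·6 = 6.

6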